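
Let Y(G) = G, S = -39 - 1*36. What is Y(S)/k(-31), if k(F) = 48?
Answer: -25/16 ≈ -1.5625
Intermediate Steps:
S = -75 (S = -39 - 36 = -75)
Y(S)/k(-31) = -75/48 = -75*1/48 = -25/16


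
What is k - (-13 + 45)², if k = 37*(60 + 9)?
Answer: 1529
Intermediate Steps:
k = 2553 (k = 37*69 = 2553)
k - (-13 + 45)² = 2553 - (-13 + 45)² = 2553 - 1*32² = 2553 - 1*1024 = 2553 - 1024 = 1529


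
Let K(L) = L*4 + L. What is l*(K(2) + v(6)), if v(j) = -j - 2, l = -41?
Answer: -82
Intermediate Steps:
K(L) = 5*L (K(L) = 4*L + L = 5*L)
v(j) = -2 - j
l*(K(2) + v(6)) = -41*(5*2 + (-2 - 1*6)) = -41*(10 + (-2 - 6)) = -41*(10 - 8) = -41*2 = -82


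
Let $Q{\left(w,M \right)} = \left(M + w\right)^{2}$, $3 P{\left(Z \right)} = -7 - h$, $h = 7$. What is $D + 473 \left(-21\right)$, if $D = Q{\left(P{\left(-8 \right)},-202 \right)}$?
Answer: $\frac{295003}{9} \approx 32778.0$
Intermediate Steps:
$P{\left(Z \right)} = - \frac{14}{3}$ ($P{\left(Z \right)} = \frac{-7 - 7}{3} = \frac{1}{3} \left(-14\right) = - \frac{14}{3}$)
$D = \frac{384400}{9}$ ($D = \left(-202 - \frac{14}{3}\right)^{2} = \left(- \frac{620}{3}\right)^{2} = \frac{384400}{9} \approx 42711.0$)
$D + 473 \left(-21\right) = \frac{384400}{9} + 473 \left(-21\right) = \frac{384400}{9} - 9933 = \frac{295003}{9}$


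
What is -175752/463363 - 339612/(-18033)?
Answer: 51398099780/2785274993 ≈ 18.454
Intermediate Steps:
-175752/463363 - 339612/(-18033) = -175752*1/463363 - 339612*(-1/18033) = -175752/463363 + 113204/6011 = 51398099780/2785274993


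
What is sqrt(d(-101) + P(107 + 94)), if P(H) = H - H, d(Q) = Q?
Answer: I*sqrt(101) ≈ 10.05*I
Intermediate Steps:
P(H) = 0
sqrt(d(-101) + P(107 + 94)) = sqrt(-101 + 0) = sqrt(-101) = I*sqrt(101)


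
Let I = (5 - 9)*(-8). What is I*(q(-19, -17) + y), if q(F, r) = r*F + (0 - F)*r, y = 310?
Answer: 9920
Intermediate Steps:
I = 32 (I = -4*(-8) = 32)
q(F, r) = 0 (q(F, r) = F*r + (-F)*r = F*r - F*r = 0)
I*(q(-19, -17) + y) = 32*(0 + 310) = 32*310 = 9920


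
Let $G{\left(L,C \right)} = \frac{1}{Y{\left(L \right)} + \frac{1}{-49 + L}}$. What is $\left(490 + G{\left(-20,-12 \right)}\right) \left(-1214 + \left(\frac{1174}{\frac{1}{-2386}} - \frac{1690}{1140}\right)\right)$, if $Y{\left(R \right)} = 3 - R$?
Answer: $- \frac{248295939290549}{180804} \approx -1.3733 \cdot 10^{9}$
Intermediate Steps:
$G{\left(L,C \right)} = \frac{1}{3 + \frac{1}{-49 + L} - L}$ ($G{\left(L,C \right)} = \frac{1}{\left(3 - L\right) + \frac{1}{-49 + L}} = \frac{1}{3 + \frac{1}{-49 + L} - L}$)
$\left(490 + G{\left(-20,-12 \right)}\right) \left(-1214 + \left(\frac{1174}{\frac{1}{-2386}} - \frac{1690}{1140}\right)\right) = \left(490 + \frac{49 - -20}{146 + \left(-20\right)^{2} - -1040}\right) \left(-1214 + \left(\frac{1174}{\frac{1}{-2386}} - \frac{1690}{1140}\right)\right) = \left(490 + \frac{49 + 20}{146 + 400 + 1040}\right) \left(-1214 + \left(\frac{1174}{- \frac{1}{2386}} - \frac{169}{114}\right)\right) = \left(490 + \frac{1}{1586} \cdot 69\right) \left(-1214 + \left(1174 \left(-2386\right) - \frac{169}{114}\right)\right) = \left(490 + \frac{1}{1586} \cdot 69\right) \left(-1214 - \frac{319332865}{114}\right) = \left(490 + \frac{69}{1586}\right) \left(-1214 - \frac{319332865}{114}\right) = \frac{777209}{1586} \left(- \frac{319471261}{114}\right) = - \frac{248295939290549}{180804}$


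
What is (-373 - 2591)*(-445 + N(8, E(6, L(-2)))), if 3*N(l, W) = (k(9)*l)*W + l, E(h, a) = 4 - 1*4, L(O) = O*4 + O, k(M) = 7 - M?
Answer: 1311076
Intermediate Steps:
L(O) = 5*O (L(O) = 4*O + O = 5*O)
E(h, a) = 0 (E(h, a) = 4 - 4 = 0)
N(l, W) = l/3 - 2*W*l/3 (N(l, W) = (((7 - 1*9)*l)*W + l)/3 = (((7 - 9)*l)*W + l)/3 = ((-2*l)*W + l)/3 = (-2*W*l + l)/3 = (l - 2*W*l)/3 = l/3 - 2*W*l/3)
(-373 - 2591)*(-445 + N(8, E(6, L(-2)))) = (-373 - 2591)*(-445 + (⅓)*8*(1 - 2*0)) = -2964*(-445 + (⅓)*8*(1 + 0)) = -2964*(-445 + (⅓)*8*1) = -2964*(-445 + 8/3) = -2964*(-1327/3) = 1311076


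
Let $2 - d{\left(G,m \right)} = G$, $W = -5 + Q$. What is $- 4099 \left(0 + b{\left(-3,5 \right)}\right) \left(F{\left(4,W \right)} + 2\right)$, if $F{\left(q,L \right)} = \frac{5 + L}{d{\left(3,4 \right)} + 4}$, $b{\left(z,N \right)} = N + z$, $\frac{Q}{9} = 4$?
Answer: $-114772$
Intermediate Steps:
$Q = 36$ ($Q = 9 \cdot 4 = 36$)
$W = 31$ ($W = -5 + 36 = 31$)
$d{\left(G,m \right)} = 2 - G$
$F{\left(q,L \right)} = \frac{5}{3} + \frac{L}{3}$ ($F{\left(q,L \right)} = \frac{5 + L}{\left(2 - 3\right) + 4} = \frac{5 + L}{-1 + 4} = \frac{5 + L}{3} = \left(5 + L\right) \frac{1}{3} = \frac{5}{3} + \frac{L}{3}$)
$- 4099 \left(0 + b{\left(-3,5 \right)}\right) \left(F{\left(4,W \right)} + 2\right) = - 4099 \left(0 + \left(5 - 3\right)\right) \left(\left(\frac{5}{3} + \frac{1}{3} \cdot 31\right) + 2\right) = - 4099 \left(0 + 2\right) \left(\left(\frac{5}{3} + \frac{31}{3}\right) + 2\right) = - 4099 \cdot 2 \left(12 + 2\right) = - 4099 \cdot 2 \cdot 14 = \left(-4099\right) 28 = -114772$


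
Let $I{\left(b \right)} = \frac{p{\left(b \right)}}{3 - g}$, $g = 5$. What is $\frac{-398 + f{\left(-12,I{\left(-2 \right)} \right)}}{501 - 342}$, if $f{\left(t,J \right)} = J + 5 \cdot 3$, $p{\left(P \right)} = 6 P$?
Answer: $- \frac{377}{159} \approx -2.3711$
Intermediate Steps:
$I{\left(b \right)} = - 3 b$ ($I{\left(b \right)} = \frac{6 b}{3 - 5} = \frac{6 b}{-2} = 6 b \left(- \frac{1}{2}\right) = - 3 b$)
$f{\left(t,J \right)} = 15 + J$ ($f{\left(t,J \right)} = J + 15 = 15 + J$)
$\frac{-398 + f{\left(-12,I{\left(-2 \right)} \right)}}{501 - 342} = \frac{-398 + \left(15 - -6\right)}{501 - 342} = \frac{-398 + \left(15 + 6\right)}{159} = \left(-398 + 21\right) \frac{1}{159} = \left(-377\right) \frac{1}{159} = - \frac{377}{159}$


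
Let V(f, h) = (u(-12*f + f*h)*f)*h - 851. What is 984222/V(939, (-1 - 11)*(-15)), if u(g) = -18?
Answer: -984222/3043211 ≈ -0.32342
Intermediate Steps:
V(f, h) = -851 - 18*f*h (V(f, h) = (-18*f)*h - 851 = -18*f*h - 851 = -851 - 18*f*h)
984222/V(939, (-1 - 11)*(-15)) = 984222/(-851 - 18*939*(-1 - 11)*(-15)) = 984222/(-851 - 18*939*(-12*(-15))) = 984222/(-851 - 18*939*180) = 984222/(-851 - 3042360) = 984222/(-3043211) = 984222*(-1/3043211) = -984222/3043211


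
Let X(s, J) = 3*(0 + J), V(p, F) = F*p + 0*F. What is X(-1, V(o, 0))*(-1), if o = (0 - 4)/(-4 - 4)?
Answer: 0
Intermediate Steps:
o = ½ (o = -4/(-8) = -4*(-⅛) = ½ ≈ 0.50000)
V(p, F) = F*p (V(p, F) = F*p + 0 = F*p)
X(s, J) = 3*J
X(-1, V(o, 0))*(-1) = (3*(0*(½)))*(-1) = (3*0)*(-1) = 0*(-1) = 0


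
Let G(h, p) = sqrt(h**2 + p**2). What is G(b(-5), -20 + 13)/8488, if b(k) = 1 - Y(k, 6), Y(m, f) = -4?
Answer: sqrt(74)/8488 ≈ 0.0010135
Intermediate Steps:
b(k) = 5 (b(k) = 1 - 1*(-4) = 1 + 4 = 5)
G(b(-5), -20 + 13)/8488 = sqrt(5**2 + (-20 + 13)**2)/8488 = sqrt(25 + (-7)**2)*(1/8488) = sqrt(25 + 49)*(1/8488) = sqrt(74)*(1/8488) = sqrt(74)/8488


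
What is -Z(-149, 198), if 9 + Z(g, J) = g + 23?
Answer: 135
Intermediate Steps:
Z(g, J) = 14 + g (Z(g, J) = -9 + (g + 23) = -9 + (23 + g) = 14 + g)
-Z(-149, 198) = -(14 - 149) = -1*(-135) = 135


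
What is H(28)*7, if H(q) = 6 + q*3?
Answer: 630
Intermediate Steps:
H(q) = 6 + 3*q
H(28)*7 = (6 + 3*28)*7 = (6 + 84)*7 = 90*7 = 630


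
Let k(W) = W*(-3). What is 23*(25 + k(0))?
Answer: 575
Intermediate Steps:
k(W) = -3*W
23*(25 + k(0)) = 23*(25 - 3*0) = 23*(25 + 0) = 23*25 = 575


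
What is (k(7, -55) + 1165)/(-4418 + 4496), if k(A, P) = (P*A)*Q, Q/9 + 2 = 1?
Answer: 2315/39 ≈ 59.359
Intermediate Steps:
Q = -9 (Q = -18 + 9*1 = -18 + 9 = -9)
k(A, P) = -9*A*P (k(A, P) = (P*A)*(-9) = (A*P)*(-9) = -9*A*P)
(k(7, -55) + 1165)/(-4418 + 4496) = (-9*7*(-55) + 1165)/(-4418 + 4496) = (3465 + 1165)/78 = 4630*(1/78) = 2315/39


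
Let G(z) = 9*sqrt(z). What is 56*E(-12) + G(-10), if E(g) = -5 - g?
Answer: 392 + 9*I*sqrt(10) ≈ 392.0 + 28.461*I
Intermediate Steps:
56*E(-12) + G(-10) = 56*(-5 - 1*(-12)) + 9*sqrt(-10) = 56*(-5 + 12) + 9*(I*sqrt(10)) = 56*7 + 9*I*sqrt(10) = 392 + 9*I*sqrt(10)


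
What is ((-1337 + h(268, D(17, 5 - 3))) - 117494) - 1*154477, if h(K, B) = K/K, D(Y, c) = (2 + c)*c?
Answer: -273307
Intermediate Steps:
D(Y, c) = c*(2 + c)
h(K, B) = 1
((-1337 + h(268, D(17, 5 - 3))) - 117494) - 1*154477 = ((-1337 + 1) - 117494) - 1*154477 = (-1336 - 117494) - 154477 = -118830 - 154477 = -273307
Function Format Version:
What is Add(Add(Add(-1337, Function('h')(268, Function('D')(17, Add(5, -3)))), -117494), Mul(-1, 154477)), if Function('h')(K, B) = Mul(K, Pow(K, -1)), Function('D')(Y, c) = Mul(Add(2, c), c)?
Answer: -273307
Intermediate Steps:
Function('D')(Y, c) = Mul(c, Add(2, c))
Function('h')(K, B) = 1
Add(Add(Add(-1337, Function('h')(268, Function('D')(17, Add(5, -3)))), -117494), Mul(-1, 154477)) = Add(Add(Add(-1337, 1), -117494), Mul(-1, 154477)) = Add(Add(-1336, -117494), -154477) = Add(-118830, -154477) = -273307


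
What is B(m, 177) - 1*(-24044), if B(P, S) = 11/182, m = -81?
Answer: 4376019/182 ≈ 24044.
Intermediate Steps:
B(P, S) = 11/182 (B(P, S) = 11*(1/182) = 11/182)
B(m, 177) - 1*(-24044) = 11/182 - 1*(-24044) = 11/182 + 24044 = 4376019/182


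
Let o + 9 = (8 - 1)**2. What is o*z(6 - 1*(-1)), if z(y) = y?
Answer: 280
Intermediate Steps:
o = 40 (o = -9 + (8 - 1)**2 = -9 + 7**2 = -9 + 49 = 40)
o*z(6 - 1*(-1)) = 40*(6 - 1*(-1)) = 40*(6 + 1) = 40*7 = 280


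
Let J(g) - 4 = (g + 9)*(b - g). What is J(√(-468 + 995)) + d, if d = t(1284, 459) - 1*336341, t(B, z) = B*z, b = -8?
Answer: 252420 - 17*√527 ≈ 2.5203e+5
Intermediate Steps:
d = 253015 (d = 1284*459 - 1*336341 = 589356 - 336341 = 253015)
J(g) = 4 + (-8 - g)*(9 + g) (J(g) = 4 + (g + 9)*(-8 - g) = 4 + (9 + g)*(-8 - g) = 4 + (-8 - g)*(9 + g))
J(√(-468 + 995)) + d = (-68 - (√(-468 + 995))² - 17*√(-468 + 995)) + 253015 = (-68 - (√527)² - 17*√527) + 253015 = (-68 - 1*527 - 17*√527) + 253015 = (-68 - 527 - 17*√527) + 253015 = (-595 - 17*√527) + 253015 = 252420 - 17*√527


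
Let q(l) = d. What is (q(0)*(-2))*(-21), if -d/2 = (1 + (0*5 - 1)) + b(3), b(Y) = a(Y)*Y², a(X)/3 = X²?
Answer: -20412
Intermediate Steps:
a(X) = 3*X²
b(Y) = 3*Y⁴ (b(Y) = (3*Y²)*Y² = 3*Y⁴)
d = -486 (d = -2*((1 + (0*5 - 1)) + 3*3⁴) = -2*((1 + (0 - 1)) + 3*81) = -2*((1 - 1) + 243) = -2*(0 + 243) = -2*243 = -486)
q(l) = -486
(q(0)*(-2))*(-21) = -486*(-2)*(-21) = 972*(-21) = -20412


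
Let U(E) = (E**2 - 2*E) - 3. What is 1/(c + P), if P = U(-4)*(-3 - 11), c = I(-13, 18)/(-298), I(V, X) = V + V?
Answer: -149/43793 ≈ -0.0034024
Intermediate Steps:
I(V, X) = 2*V
U(E) = -3 + E**2 - 2*E
c = 13/149 (c = (2*(-13))/(-298) = -26*(-1/298) = 13/149 ≈ 0.087248)
P = -294 (P = (-3 + (-4)**2 - 2*(-4))*(-3 - 11) = (-3 + 16 + 8)*(-14) = 21*(-14) = -294)
1/(c + P) = 1/(13/149 - 294) = 1/(-43793/149) = -149/43793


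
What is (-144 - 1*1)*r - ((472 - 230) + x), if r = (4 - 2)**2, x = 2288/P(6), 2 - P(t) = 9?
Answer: -3466/7 ≈ -495.14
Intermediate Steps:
P(t) = -7 (P(t) = 2 - 1*9 = 2 - 9 = -7)
x = -2288/7 (x = 2288/(-7) = 2288*(-1/7) = -2288/7 ≈ -326.86)
r = 4 (r = 2**2 = 4)
(-144 - 1*1)*r - ((472 - 230) + x) = (-144 - 1*1)*4 - ((472 - 230) - 2288/7) = (-144 - 1)*4 - (242 - 2288/7) = -145*4 - 1*(-594/7) = -580 + 594/7 = -3466/7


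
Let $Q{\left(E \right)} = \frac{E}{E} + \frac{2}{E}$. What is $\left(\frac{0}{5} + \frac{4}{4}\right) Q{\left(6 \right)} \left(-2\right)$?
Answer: $- \frac{8}{3} \approx -2.6667$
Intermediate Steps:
$Q{\left(E \right)} = 1 + \frac{2}{E}$
$\left(\frac{0}{5} + \frac{4}{4}\right) Q{\left(6 \right)} \left(-2\right) = \left(\frac{0}{5} + \frac{4}{4}\right) \frac{2 + 6}{6} \left(-2\right) = \left(0 \cdot \frac{1}{5} + 4 \cdot \frac{1}{4}\right) \frac{1}{6} \cdot 8 \left(-2\right) = \left(0 + 1\right) \frac{4}{3} \left(-2\right) = 1 \cdot \frac{4}{3} \left(-2\right) = \frac{4}{3} \left(-2\right) = - \frac{8}{3}$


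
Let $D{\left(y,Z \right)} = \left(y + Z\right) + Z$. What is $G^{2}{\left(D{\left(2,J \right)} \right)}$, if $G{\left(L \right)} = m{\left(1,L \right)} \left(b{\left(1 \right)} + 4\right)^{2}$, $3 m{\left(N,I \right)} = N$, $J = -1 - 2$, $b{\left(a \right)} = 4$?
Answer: $\frac{4096}{9} \approx 455.11$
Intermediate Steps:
$J = -3$ ($J = -1 - 2 = -3$)
$m{\left(N,I \right)} = \frac{N}{3}$
$D{\left(y,Z \right)} = y + 2 Z$ ($D{\left(y,Z \right)} = \left(Z + y\right) + Z = y + 2 Z$)
$G{\left(L \right)} = \frac{64}{3}$ ($G{\left(L \right)} = \frac{1}{3} \cdot 1 \left(4 + 4\right)^{2} = \frac{8^{2}}{3} = \frac{1}{3} \cdot 64 = \frac{64}{3}$)
$G^{2}{\left(D{\left(2,J \right)} \right)} = \left(\frac{64}{3}\right)^{2} = \frac{4096}{9}$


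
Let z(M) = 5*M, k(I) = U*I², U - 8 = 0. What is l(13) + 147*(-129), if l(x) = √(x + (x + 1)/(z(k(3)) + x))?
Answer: -18963 + √1813899/373 ≈ -18959.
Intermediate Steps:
U = 8 (U = 8 + 0 = 8)
k(I) = 8*I²
l(x) = √(x + (1 + x)/(360 + x)) (l(x) = √(x + (x + 1)/(5*(8*3²) + x)) = √(x + (1 + x)/(5*(8*9) + x)) = √(x + (1 + x)/(5*72 + x)) = √(x + (1 + x)/(360 + x)))
l(13) + 147*(-129) = √((1 + 13 + 13*(360 + 13))/(360 + 13)) + 147*(-129) = √((1 + 13 + 13*373)/373) - 18963 = √((1 + 13 + 4849)/373) - 18963 = √((1/373)*4863) - 18963 = √(4863/373) - 18963 = √1813899/373 - 18963 = -18963 + √1813899/373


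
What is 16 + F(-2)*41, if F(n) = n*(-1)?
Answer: 98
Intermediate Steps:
F(n) = -n
16 + F(-2)*41 = 16 - 1*(-2)*41 = 16 + 2*41 = 16 + 82 = 98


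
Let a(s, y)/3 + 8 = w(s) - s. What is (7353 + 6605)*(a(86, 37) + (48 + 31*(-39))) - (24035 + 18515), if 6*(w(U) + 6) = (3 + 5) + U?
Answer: -19779162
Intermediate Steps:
w(U) = -14/3 + U/6 (w(U) = -6 + ((3 + 5) + U)/6 = -6 + (8 + U)/6 = -6 + (4/3 + U/6) = -14/3 + U/6)
a(s, y) = -38 - 5*s/2 (a(s, y) = -24 + 3*((-14/3 + s/6) - s) = -24 + 3*(-14/3 - 5*s/6) = -24 + (-14 - 5*s/2) = -38 - 5*s/2)
(7353 + 6605)*(a(86, 37) + (48 + 31*(-39))) - (24035 + 18515) = (7353 + 6605)*((-38 - 5/2*86) + (48 + 31*(-39))) - (24035 + 18515) = 13958*((-38 - 215) + (48 - 1209)) - 1*42550 = 13958*(-253 - 1161) - 42550 = 13958*(-1414) - 42550 = -19736612 - 42550 = -19779162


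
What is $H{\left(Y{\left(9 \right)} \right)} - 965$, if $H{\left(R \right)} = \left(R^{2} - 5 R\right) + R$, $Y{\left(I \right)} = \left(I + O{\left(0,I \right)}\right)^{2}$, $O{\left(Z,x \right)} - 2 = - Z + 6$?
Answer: $81400$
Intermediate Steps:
$O{\left(Z,x \right)} = 8 - Z$ ($O{\left(Z,x \right)} = 2 - \left(-6 + Z\right) = 8 - Z$)
$Y{\left(I \right)} = \left(8 + I\right)^{2}$ ($Y{\left(I \right)} = \left(I + \left(8 - 0\right)\right)^{2} = \left(I + \left(8 + 0\right)\right)^{2} = \left(I + 8\right)^{2} = \left(8 + I\right)^{2}$)
$H{\left(R \right)} = R^{2} - 4 R$
$H{\left(Y{\left(9 \right)} \right)} - 965 = \left(8 + 9\right)^{2} \left(-4 + \left(8 + 9\right)^{2}\right) - 965 = 17^{2} \left(-4 + 17^{2}\right) - 965 = 289 \left(-4 + 289\right) - 965 = 289 \cdot 285 - 965 = 82365 - 965 = 81400$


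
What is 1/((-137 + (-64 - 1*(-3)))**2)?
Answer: 1/39204 ≈ 2.5508e-5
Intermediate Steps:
1/((-137 + (-64 - 1*(-3)))**2) = 1/((-137 + (-64 + 3))**2) = 1/((-137 - 61)**2) = 1/((-198)**2) = 1/39204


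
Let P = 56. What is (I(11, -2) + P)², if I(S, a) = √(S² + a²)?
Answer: 3261 + 560*√5 ≈ 4513.2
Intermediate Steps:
(I(11, -2) + P)² = (√(11² + (-2)²) + 56)² = (√(121 + 4) + 56)² = (√125 + 56)² = (5*√5 + 56)² = (56 + 5*√5)²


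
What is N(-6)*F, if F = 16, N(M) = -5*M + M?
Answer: 384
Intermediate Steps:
N(M) = -4*M
N(-6)*F = -4*(-6)*16 = 24*16 = 384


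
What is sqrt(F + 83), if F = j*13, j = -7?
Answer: 2*I*sqrt(2) ≈ 2.8284*I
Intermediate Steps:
F = -91 (F = -7*13 = -91)
sqrt(F + 83) = sqrt(-91 + 83) = sqrt(-8) = 2*I*sqrt(2)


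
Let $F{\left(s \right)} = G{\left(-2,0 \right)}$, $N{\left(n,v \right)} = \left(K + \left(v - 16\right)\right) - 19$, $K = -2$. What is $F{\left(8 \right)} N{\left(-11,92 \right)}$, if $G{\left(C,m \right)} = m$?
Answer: $0$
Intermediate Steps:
$N{\left(n,v \right)} = -37 + v$ ($N{\left(n,v \right)} = \left(-2 + \left(v - 16\right)\right) - 19 = \left(-2 + \left(-16 + v\right)\right) - 19 = \left(-18 + v\right) - 19 = -37 + v$)
$F{\left(s \right)} = 0$
$F{\left(8 \right)} N{\left(-11,92 \right)} = 0 \left(-37 + 92\right) = 0 \cdot 55 = 0$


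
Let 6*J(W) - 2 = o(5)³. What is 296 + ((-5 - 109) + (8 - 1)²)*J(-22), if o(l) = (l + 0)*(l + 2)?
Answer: -2785229/6 ≈ -4.6421e+5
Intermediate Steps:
o(l) = l*(2 + l)
J(W) = 42877/6 (J(W) = ⅓ + (5*(2 + 5))³/6 = ⅓ + (5*7)³/6 = ⅓ + (⅙)*35³ = ⅓ + (⅙)*42875 = ⅓ + 42875/6 = 42877/6)
296 + ((-5 - 109) + (8 - 1)²)*J(-22) = 296 + ((-5 - 109) + (8 - 1)²)*(42877/6) = 296 + (-114 + 7²)*(42877/6) = 296 + (-114 + 49)*(42877/6) = 296 - 65*42877/6 = 296 - 2787005/6 = -2785229/6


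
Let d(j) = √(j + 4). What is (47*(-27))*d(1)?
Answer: -1269*√5 ≈ -2837.6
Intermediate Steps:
d(j) = √(4 + j)
(47*(-27))*d(1) = (47*(-27))*√(4 + 1) = -1269*√5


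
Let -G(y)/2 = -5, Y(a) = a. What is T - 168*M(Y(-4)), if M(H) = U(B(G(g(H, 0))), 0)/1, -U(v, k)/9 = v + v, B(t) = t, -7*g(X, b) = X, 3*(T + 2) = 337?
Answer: 91051/3 ≈ 30350.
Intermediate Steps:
T = 331/3 (T = -2 + (⅓)*337 = -2 + 337/3 = 331/3 ≈ 110.33)
g(X, b) = -X/7
G(y) = 10 (G(y) = -2*(-5) = 10)
U(v, k) = -18*v (U(v, k) = -9*(v + v) = -18*v)
M(H) = -180 (M(H) = -18*10/1 = -180*1 = -180)
T - 168*M(Y(-4)) = 331/3 - 168*(-180) = 331/3 + 30240 = 91051/3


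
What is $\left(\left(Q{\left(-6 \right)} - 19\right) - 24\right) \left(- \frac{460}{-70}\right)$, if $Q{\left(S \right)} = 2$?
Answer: $- \frac{1886}{7} \approx -269.43$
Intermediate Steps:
$\left(\left(Q{\left(-6 \right)} - 19\right) - 24\right) \left(- \frac{460}{-70}\right) = \left(\left(2 - 19\right) - 24\right) \left(- \frac{460}{-70}\right) = \left(-17 - 24\right) \left(\left(-460\right) \left(- \frac{1}{70}\right)\right) = \left(-41\right) \frac{46}{7} = - \frac{1886}{7}$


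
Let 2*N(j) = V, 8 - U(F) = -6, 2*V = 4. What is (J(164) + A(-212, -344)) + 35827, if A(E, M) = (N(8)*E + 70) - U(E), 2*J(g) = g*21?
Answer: 37393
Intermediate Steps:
V = 2 (V = (½)*4 = 2)
U(F) = 14 (U(F) = 8 - 1*(-6) = 8 + 6 = 14)
N(j) = 1 (N(j) = (½)*2 = 1)
J(g) = 21*g/2 (J(g) = (g*21)/2 = (21*g)/2 = 21*g/2)
A(E, M) = 56 + E (A(E, M) = (1*E + 70) - 1*14 = (E + 70) - 14 = (70 + E) - 14 = 56 + E)
(J(164) + A(-212, -344)) + 35827 = ((21/2)*164 + (56 - 212)) + 35827 = (1722 - 156) + 35827 = 1566 + 35827 = 37393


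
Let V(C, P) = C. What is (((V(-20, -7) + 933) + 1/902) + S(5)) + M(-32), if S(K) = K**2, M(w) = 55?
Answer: 895687/902 ≈ 993.00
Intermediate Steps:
(((V(-20, -7) + 933) + 1/902) + S(5)) + M(-32) = (((-20 + 933) + 1/902) + 5**2) + 55 = ((913 + 1/902) + 25) + 55 = (823527/902 + 25) + 55 = 846077/902 + 55 = 895687/902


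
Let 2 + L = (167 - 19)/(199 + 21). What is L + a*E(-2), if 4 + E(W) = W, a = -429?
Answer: 141497/55 ≈ 2572.7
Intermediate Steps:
E(W) = -4 + W
L = -73/55 (L = -2 + (167 - 19)/(199 + 21) = -2 + 148/220 = -2 + 148*(1/220) = -2 + 37/55 = -73/55 ≈ -1.3273)
L + a*E(-2) = -73/55 - 429*(-4 - 2) = -73/55 - 429*(-6) = -73/55 + 2574 = 141497/55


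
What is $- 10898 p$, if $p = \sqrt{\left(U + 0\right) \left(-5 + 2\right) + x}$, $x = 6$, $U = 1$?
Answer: $- 10898 \sqrt{3} \approx -18876.0$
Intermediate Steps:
$p = \sqrt{3}$ ($p = \sqrt{\left(1 + 0\right) \left(-5 + 2\right) + 6} = \sqrt{1 \left(-3\right) + 6} = \sqrt{-3 + 6} = \sqrt{3} \approx 1.732$)
$- 10898 p = - 10898 \sqrt{3}$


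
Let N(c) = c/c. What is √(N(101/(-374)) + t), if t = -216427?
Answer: I*√216426 ≈ 465.22*I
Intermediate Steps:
N(c) = 1
√(N(101/(-374)) + t) = √(1 - 216427) = √(-216426) = I*√216426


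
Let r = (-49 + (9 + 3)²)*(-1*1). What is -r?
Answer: 95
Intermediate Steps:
r = -95 (r = (-49 + 12²)*(-1) = (-49 + 144)*(-1) = 95*(-1) = -95)
-r = -1*(-95) = 95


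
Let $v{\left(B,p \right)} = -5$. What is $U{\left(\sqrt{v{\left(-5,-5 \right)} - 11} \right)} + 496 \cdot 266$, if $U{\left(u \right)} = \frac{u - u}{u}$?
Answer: $131936$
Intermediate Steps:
$U{\left(u \right)} = 0$ ($U{\left(u \right)} = \frac{0}{u} = 0$)
$U{\left(\sqrt{v{\left(-5,-5 \right)} - 11} \right)} + 496 \cdot 266 = 0 + 496 \cdot 266 = 0 + 131936 = 131936$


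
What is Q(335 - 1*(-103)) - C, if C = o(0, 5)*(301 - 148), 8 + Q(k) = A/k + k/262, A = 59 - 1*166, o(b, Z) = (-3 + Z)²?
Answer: -35492455/57378 ≈ -618.57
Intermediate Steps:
A = -107 (A = 59 - 166 = -107)
Q(k) = -8 - 107/k + k/262 (Q(k) = -8 + (-107/k + k/262) = -8 - 107/k + k/262)
C = 612 (C = (-3 + 5)²*(301 - 148) = 2²*153 = 4*153 = 612)
Q(335 - 1*(-103)) - C = (-8 - 107/(335 - 1*(-103)) + (335 - 1*(-103))/262) - 1*612 = (-8 - 107/(335 + 103) + (335 + 103)/262) - 612 = (-8 - 107/438 + (1/262)*438) - 612 = (-8 - 107*1/438 + 219/131) - 612 = (-8 - 107/438 + 219/131) - 612 = -377119/57378 - 612 = -35492455/57378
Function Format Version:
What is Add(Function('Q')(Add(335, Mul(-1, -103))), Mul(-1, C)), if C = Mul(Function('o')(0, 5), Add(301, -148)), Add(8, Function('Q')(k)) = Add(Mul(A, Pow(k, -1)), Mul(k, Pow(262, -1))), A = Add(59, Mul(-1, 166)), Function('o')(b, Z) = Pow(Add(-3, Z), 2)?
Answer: Rational(-35492455, 57378) ≈ -618.57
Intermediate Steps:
A = -107 (A = Add(59, -166) = -107)
Function('Q')(k) = Add(-8, Mul(-107, Pow(k, -1)), Mul(Rational(1, 262), k)) (Function('Q')(k) = Add(-8, Add(Mul(-107, Pow(k, -1)), Mul(k, Pow(262, -1)))) = Add(-8, Add(Mul(-107, Pow(k, -1)), Mul(k, Rational(1, 262)))) = Add(-8, Add(Mul(-107, Pow(k, -1)), Mul(Rational(1, 262), k))) = Add(-8, Mul(-107, Pow(k, -1)), Mul(Rational(1, 262), k)))
C = 612 (C = Mul(Pow(Add(-3, 5), 2), Add(301, -148)) = Mul(Pow(2, 2), 153) = Mul(4, 153) = 612)
Add(Function('Q')(Add(335, Mul(-1, -103))), Mul(-1, C)) = Add(Add(-8, Mul(-107, Pow(Add(335, Mul(-1, -103)), -1)), Mul(Rational(1, 262), Add(335, Mul(-1, -103)))), Mul(-1, 612)) = Add(Add(-8, Mul(-107, Pow(Add(335, 103), -1)), Mul(Rational(1, 262), Add(335, 103))), -612) = Add(Add(-8, Mul(-107, Pow(438, -1)), Mul(Rational(1, 262), 438)), -612) = Add(Add(-8, Mul(-107, Rational(1, 438)), Rational(219, 131)), -612) = Add(Add(-8, Rational(-107, 438), Rational(219, 131)), -612) = Add(Rational(-377119, 57378), -612) = Rational(-35492455, 57378)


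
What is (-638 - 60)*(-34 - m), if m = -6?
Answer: 19544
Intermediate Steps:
(-638 - 60)*(-34 - m) = (-638 - 60)*(-34 - 1*(-6)) = -698*(-34 + 6) = -698*(-28) = 19544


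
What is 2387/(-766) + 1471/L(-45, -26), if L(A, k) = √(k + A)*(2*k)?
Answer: -2387/766 + 1471*I*√71/3692 ≈ -3.1162 + 3.3572*I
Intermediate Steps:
L(A, k) = 2*k*√(A + k) (L(A, k) = √(A + k)*(2*k) = 2*k*√(A + k))
2387/(-766) + 1471/L(-45, -26) = 2387/(-766) + 1471/((2*(-26)*√(-45 - 26))) = 2387*(-1/766) + 1471/((2*(-26)*√(-71))) = -2387/766 + 1471/((2*(-26)*(I*√71))) = -2387/766 + 1471/((-52*I*√71)) = -2387/766 + 1471*(I*√71/3692) = -2387/766 + 1471*I*√71/3692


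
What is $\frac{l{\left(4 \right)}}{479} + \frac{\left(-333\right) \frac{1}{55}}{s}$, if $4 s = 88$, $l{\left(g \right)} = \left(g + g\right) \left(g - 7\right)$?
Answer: $- \frac{188547}{579590} \approx -0.32531$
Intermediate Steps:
$l{\left(g \right)} = 2 g \left(-7 + g\right)$
$s = 22$ ($s = \frac{1}{4} \cdot 88 = 22$)
$\frac{l{\left(4 \right)}}{479} + \frac{\left(-333\right) \frac{1}{55}}{s} = \frac{2 \cdot 4 \left(-7 + 4\right)}{479} + \frac{\left(-333\right) \frac{1}{55}}{22} = 2 \cdot 4 \left(-3\right) \frac{1}{479} + \left(-333\right) \frac{1}{55} \cdot \frac{1}{22} = \left(-24\right) \frac{1}{479} - \frac{333}{1210} = - \frac{24}{479} - \frac{333}{1210} = - \frac{188547}{579590}$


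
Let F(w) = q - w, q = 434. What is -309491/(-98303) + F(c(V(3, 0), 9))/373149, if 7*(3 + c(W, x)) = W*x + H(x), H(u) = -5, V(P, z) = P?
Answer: 808702346324/256771663029 ≈ 3.1495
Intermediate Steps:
c(W, x) = -26/7 + W*x/7 (c(W, x) = -3 + (W*x - 5)/7 = -3 + (-5 + W*x)/7 = -3 + (-5/7 + W*x/7) = -26/7 + W*x/7)
F(w) = 434 - w
-309491/(-98303) + F(c(V(3, 0), 9))/373149 = -309491/(-98303) + (434 - (-26/7 + (⅐)*3*9))/373149 = -309491*(-1/98303) + (434 - (-26/7 + 27/7))*(1/373149) = 309491/98303 + (434 - 1*⅐)*(1/373149) = 309491/98303 + (434 - ⅐)*(1/373149) = 309491/98303 + (3037/7)*(1/373149) = 309491/98303 + 3037/2612043 = 808702346324/256771663029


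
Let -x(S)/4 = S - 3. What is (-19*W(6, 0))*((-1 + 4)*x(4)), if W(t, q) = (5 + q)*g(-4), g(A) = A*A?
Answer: 18240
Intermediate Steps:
x(S) = 12 - 4*S (x(S) = -4*(S - 3) = -4*(-3 + S) = 12 - 4*S)
g(A) = A²
W(t, q) = 80 + 16*q (W(t, q) = (5 + q)*(-4)² = (5 + q)*16 = 80 + 16*q)
(-19*W(6, 0))*((-1 + 4)*x(4)) = (-19*(80 + 16*0))*((-1 + 4)*(12 - 4*4)) = (-19*(80 + 0))*(3*(12 - 16)) = (-19*80)*(3*(-4)) = -1520*(-12) = 18240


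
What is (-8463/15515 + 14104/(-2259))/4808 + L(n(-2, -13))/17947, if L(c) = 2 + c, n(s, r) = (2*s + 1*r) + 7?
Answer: -5618436768359/3024296261780760 ≈ -0.0018578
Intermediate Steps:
n(s, r) = 7 + r + 2*s (n(s, r) = (2*s + r) + 7 = (r + 2*s) + 7 = 7 + r + 2*s)
(-8463/15515 + 14104/(-2259))/4808 + L(n(-2, -13))/17947 = (-8463/15515 + 14104/(-2259))/4808 + (2 + (7 - 13 + 2*(-2)))/17947 = (-8463*1/15515 + 14104*(-1/2259))*(1/4808) + (2 + (7 - 13 - 4))*(1/17947) = (-8463/15515 - 14104/2259)*(1/4808) + (2 - 10)*(1/17947) = -237941477/35048385*1/4808 - 8*1/17947 = -237941477/168512635080 - 8/17947 = -5618436768359/3024296261780760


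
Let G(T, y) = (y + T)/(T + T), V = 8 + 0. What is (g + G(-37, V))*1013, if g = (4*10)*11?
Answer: 33012657/74 ≈ 4.4612e+5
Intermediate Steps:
V = 8
G(T, y) = (T + y)/(2*T) (G(T, y) = (T + y)/((2*T)) = (T + y)*(1/(2*T)) = (T + y)/(2*T))
g = 440 (g = 40*11 = 440)
(g + G(-37, V))*1013 = (440 + (1/2)*(-37 + 8)/(-37))*1013 = (440 + (1/2)*(-1/37)*(-29))*1013 = (440 + 29/74)*1013 = (32589/74)*1013 = 33012657/74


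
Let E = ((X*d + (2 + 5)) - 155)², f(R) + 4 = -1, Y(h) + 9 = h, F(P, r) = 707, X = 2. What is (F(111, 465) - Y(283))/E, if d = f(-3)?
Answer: 433/24964 ≈ 0.017345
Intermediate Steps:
Y(h) = -9 + h
f(R) = -5 (f(R) = -4 - 1 = -5)
d = -5
E = 24964 (E = ((2*(-5) + (2 + 5)) - 155)² = ((-10 + 7) - 155)² = (-3 - 155)² = (-158)² = 24964)
(F(111, 465) - Y(283))/E = (707 - (-9 + 283))/24964 = (707 - 1*274)*(1/24964) = (707 - 274)*(1/24964) = 433*(1/24964) = 433/24964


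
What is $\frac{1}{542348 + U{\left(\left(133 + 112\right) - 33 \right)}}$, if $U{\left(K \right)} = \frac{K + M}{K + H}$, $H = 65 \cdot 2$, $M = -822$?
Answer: $\frac{171}{92741203} \approx 1.8438 \cdot 10^{-6}$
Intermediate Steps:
$H = 130$
$U{\left(K \right)} = \frac{-822 + K}{130 + K}$ ($U{\left(K \right)} = \frac{K - 822}{K + 130} = \frac{-822 + K}{130 + K}$)
$\frac{1}{542348 + U{\left(\left(133 + 112\right) - 33 \right)}} = \frac{1}{542348 + \frac{-822 + \left(\left(133 + 112\right) - 33\right)}{130 + \left(\left(133 + 112\right) - 33\right)}} = \frac{1}{542348 + \frac{-822 + \left(245 - 33\right)}{130 + \left(245 - 33\right)}} = \frac{1}{542348 + \frac{-822 + 212}{130 + 212}} = \frac{1}{542348 + \frac{1}{342} \left(-610\right)} = \frac{1}{542348 - \frac{305}{171}} = \frac{1}{\frac{92741203}{171}} = \frac{171}{92741203}$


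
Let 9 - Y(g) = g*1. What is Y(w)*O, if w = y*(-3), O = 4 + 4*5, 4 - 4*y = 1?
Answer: 270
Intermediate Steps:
y = 3/4 (y = 1 - 1/4*1 = 1 - 1/4 = 3/4 ≈ 0.75000)
O = 24 (O = 4 + 20 = 24)
w = -9/4 (w = (3/4)*(-3) = -9/4 ≈ -2.2500)
Y(g) = 9 - g
Y(w)*O = (9 - 1*(-9/4))*24 = (9 + 9/4)*24 = (45/4)*24 = 270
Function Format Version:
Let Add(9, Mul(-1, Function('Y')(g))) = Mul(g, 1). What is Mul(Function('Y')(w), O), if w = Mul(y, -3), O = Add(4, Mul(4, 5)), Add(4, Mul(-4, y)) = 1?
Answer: 270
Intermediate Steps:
y = Rational(3, 4) (y = Add(1, Mul(Rational(-1, 4), 1)) = Add(1, Rational(-1, 4)) = Rational(3, 4) ≈ 0.75000)
O = 24 (O = Add(4, 20) = 24)
w = Rational(-9, 4) (w = Mul(Rational(3, 4), -3) = Rational(-9, 4) ≈ -2.2500)
Function('Y')(g) = Add(9, Mul(-1, g)) (Function('Y')(g) = Add(9, Mul(-1, Mul(g, 1))) = Add(9, Mul(-1, g)))
Mul(Function('Y')(w), O) = Mul(Add(9, Mul(-1, Rational(-9, 4))), 24) = Mul(Add(9, Rational(9, 4)), 24) = Mul(Rational(45, 4), 24) = 270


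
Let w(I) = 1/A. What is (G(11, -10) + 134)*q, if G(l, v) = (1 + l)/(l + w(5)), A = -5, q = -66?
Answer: -26752/3 ≈ -8917.3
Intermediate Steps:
w(I) = -⅕ (w(I) = 1/(-5) = -⅕)
G(l, v) = (1 + l)/(-⅕ + l) (G(l, v) = (1 + l)/(l - ⅕) = (1 + l)/(-⅕ + l))
(G(11, -10) + 134)*q = (5*(1 + 11)/(-1 + 5*11) + 134)*(-66) = (5*12/(-1 + 55) + 134)*(-66) = (5*12/54 + 134)*(-66) = (5*(1/54)*12 + 134)*(-66) = (10/9 + 134)*(-66) = (1216/9)*(-66) = -26752/3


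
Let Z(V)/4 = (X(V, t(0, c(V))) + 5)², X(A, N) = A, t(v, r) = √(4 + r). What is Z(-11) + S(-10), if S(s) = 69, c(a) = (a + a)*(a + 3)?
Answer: 213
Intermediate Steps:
c(a) = 2*a*(3 + a) (c(a) = (2*a)*(3 + a) = 2*a*(3 + a))
Z(V) = 4*(5 + V)² (Z(V) = 4*(V + 5)² = 4*(5 + V)²)
Z(-11) + S(-10) = 4*(5 - 11)² + 69 = 4*(-6)² + 69 = 4*36 + 69 = 144 + 69 = 213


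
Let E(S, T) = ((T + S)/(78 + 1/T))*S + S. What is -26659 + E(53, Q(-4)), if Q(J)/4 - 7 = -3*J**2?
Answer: -341282158/12791 ≈ -26681.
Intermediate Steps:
Q(J) = 28 - 12*J**2 (Q(J) = 28 + 4*(-3*J**2) = 28 - 12*J**2)
E(S, T) = S + S*(S + T)/(78 + 1/T) (E(S, T) = ((S + T)/(78 + 1/T))*S + S = S*(S + T)/(78 + 1/T) + S = S + S*(S + T)/(78 + 1/T))
-26659 + E(53, Q(-4)) = -26659 + 53*(1 + (28 - 12*(-4)**2)**2 + 78*(28 - 12*(-4)**2) + 53*(28 - 12*(-4)**2))/(1 + 78*(28 - 12*(-4)**2)) = -26659 + 53*(1 + (28 - 12*16)**2 + 78*(28 - 12*16) + 53*(28 - 12*16))/(1 + 78*(28 - 12*16)) = -26659 + 53*(1 + (28 - 192)**2 + 78*(28 - 192) + 53*(28 - 192))/(1 + 78*(28 - 192)) = -26659 + 53*(1 + (-164)**2 + 78*(-164) + 53*(-164))/(1 + 78*(-164)) = -26659 + 53*(1 + 26896 - 12792 - 8692)/(1 - 12792) = -26659 + 53*5413/(-12791) = -26659 + 53*(-1/12791)*5413 = -26659 - 286889/12791 = -341282158/12791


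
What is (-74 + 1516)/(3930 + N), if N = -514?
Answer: 103/244 ≈ 0.42213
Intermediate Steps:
(-74 + 1516)/(3930 + N) = (-74 + 1516)/(3930 - 514) = 1442/3416 = 1442*(1/3416) = 103/244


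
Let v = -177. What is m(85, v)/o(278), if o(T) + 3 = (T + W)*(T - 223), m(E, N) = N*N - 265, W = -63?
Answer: 15532/5911 ≈ 2.6276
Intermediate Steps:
m(E, N) = -265 + N² (m(E, N) = N² - 265 = -265 + N²)
o(T) = -3 + (-223 + T)*(-63 + T) (o(T) = -3 + (T - 63)*(T - 223) = -3 + (-63 + T)*(-223 + T) = -3 + (-223 + T)*(-63 + T))
m(85, v)/o(278) = (-265 + (-177)²)/(14046 + 278² - 286*278) = (-265 + 31329)/(14046 + 77284 - 79508) = 31064/11822 = 31064*(1/11822) = 15532/5911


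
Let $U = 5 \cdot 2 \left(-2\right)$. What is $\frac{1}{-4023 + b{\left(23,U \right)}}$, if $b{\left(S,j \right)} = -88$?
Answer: $- \frac{1}{4111} \approx -0.00024325$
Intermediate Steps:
$U = -20$ ($U = 10 \left(-2\right) = -20$)
$\frac{1}{-4023 + b{\left(23,U \right)}} = \frac{1}{-4023 - 88} = \frac{1}{-4111} = - \frac{1}{4111}$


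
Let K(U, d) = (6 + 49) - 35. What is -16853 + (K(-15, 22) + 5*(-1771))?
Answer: -25688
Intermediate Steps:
K(U, d) = 20 (K(U, d) = 55 - 35 = 20)
-16853 + (K(-15, 22) + 5*(-1771)) = -16853 + (20 + 5*(-1771)) = -16853 + (20 - 8855) = -16853 - 8835 = -25688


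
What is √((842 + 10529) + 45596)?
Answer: √56967 ≈ 238.68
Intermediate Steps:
√((842 + 10529) + 45596) = √(11371 + 45596) = √56967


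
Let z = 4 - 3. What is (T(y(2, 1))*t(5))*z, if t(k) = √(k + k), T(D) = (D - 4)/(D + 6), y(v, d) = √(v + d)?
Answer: -9*√10/11 + 10*√30/33 ≈ -0.92755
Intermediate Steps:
y(v, d) = √(d + v)
T(D) = (-4 + D)/(6 + D)
t(k) = √2*√k (t(k) = √(2*k) = √2*√k)
z = 1
(T(y(2, 1))*t(5))*z = (((-4 + √(1 + 2))/(6 + √(1 + 2)))*(√2*√5))*1 = (((-4 + √3)/(6 + √3))*√10)*1 = (√10*(-4 + √3)/(6 + √3))*1 = √10*(-4 + √3)/(6 + √3)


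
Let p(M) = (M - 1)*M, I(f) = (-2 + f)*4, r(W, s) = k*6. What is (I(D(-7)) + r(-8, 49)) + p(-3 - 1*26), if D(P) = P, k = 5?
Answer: 864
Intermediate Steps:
r(W, s) = 30 (r(W, s) = 5*6 = 30)
I(f) = -8 + 4*f
p(M) = M*(-1 + M) (p(M) = (-1 + M)*M = M*(-1 + M))
(I(D(-7)) + r(-8, 49)) + p(-3 - 1*26) = ((-8 + 4*(-7)) + 30) + (-3 - 1*26)*(-1 + (-3 - 1*26)) = ((-8 - 28) + 30) + (-3 - 26)*(-1 + (-3 - 26)) = (-36 + 30) - 29*(-1 - 29) = -6 - 29*(-30) = -6 + 870 = 864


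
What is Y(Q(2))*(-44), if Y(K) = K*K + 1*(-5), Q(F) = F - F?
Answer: 220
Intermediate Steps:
Q(F) = 0
Y(K) = -5 + K² (Y(K) = K² - 5 = -5 + K²)
Y(Q(2))*(-44) = (-5 + 0²)*(-44) = (-5 + 0)*(-44) = -5*(-44) = 220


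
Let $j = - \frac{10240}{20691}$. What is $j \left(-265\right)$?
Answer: $\frac{2713600}{20691} \approx 131.15$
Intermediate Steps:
$j = - \frac{10240}{20691}$ ($j = \left(-10240\right) \frac{1}{20691} = - \frac{10240}{20691} \approx -0.4949$)
$j \left(-265\right) = \left(- \frac{10240}{20691}\right) \left(-265\right) = \frac{2713600}{20691}$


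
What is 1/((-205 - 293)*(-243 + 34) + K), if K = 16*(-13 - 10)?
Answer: 1/103714 ≈ 9.6419e-6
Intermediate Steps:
K = -368 (K = 16*(-23) = -368)
1/((-205 - 293)*(-243 + 34) + K) = 1/((-205 - 293)*(-243 + 34) - 368) = 1/(-498*(-209) - 368) = 1/(104082 - 368) = 1/103714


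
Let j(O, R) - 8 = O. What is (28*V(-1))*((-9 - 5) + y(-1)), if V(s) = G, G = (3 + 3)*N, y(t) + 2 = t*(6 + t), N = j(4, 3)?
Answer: -42336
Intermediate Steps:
j(O, R) = 8 + O
N = 12 (N = 8 + 4 = 12)
y(t) = -2 + t*(6 + t)
G = 72 (G = (3 + 3)*12 = 6*12 = 72)
V(s) = 72
(28*V(-1))*((-9 - 5) + y(-1)) = (28*72)*((-9 - 5) + (-2 + (-1)² + 6*(-1))) = 2016*(-14 + (-2 + 1 - 6)) = 2016*(-14 - 7) = 2016*(-21) = -42336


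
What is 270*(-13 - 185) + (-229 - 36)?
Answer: -53725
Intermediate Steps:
270*(-13 - 185) + (-229 - 36) = 270*(-198) - 265 = -53460 - 265 = -53725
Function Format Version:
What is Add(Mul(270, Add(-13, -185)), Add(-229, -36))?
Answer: -53725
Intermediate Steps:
Add(Mul(270, Add(-13, -185)), Add(-229, -36)) = Add(Mul(270, -198), -265) = Add(-53460, -265) = -53725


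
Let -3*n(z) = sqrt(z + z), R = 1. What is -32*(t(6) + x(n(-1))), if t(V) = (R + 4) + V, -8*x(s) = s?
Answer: -352 - 4*I*sqrt(2)/3 ≈ -352.0 - 1.8856*I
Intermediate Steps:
n(z) = -sqrt(2)*sqrt(z)/3 (n(z) = -sqrt(z + z)/3 = -sqrt(2)*sqrt(z)/3)
x(s) = -s/8
t(V) = 5 + V (t(V) = (1 + 4) + V = 5 + V)
-32*(t(6) + x(n(-1))) = -32*((5 + 6) - (-1)*sqrt(2)*sqrt(-1)/24) = -32*(11 - (-1)*sqrt(2)*I/24) = -32*(11 - (-1)*I*sqrt(2)/24) = -32*(11 + I*sqrt(2)/24) = -352 - 4*I*sqrt(2)/3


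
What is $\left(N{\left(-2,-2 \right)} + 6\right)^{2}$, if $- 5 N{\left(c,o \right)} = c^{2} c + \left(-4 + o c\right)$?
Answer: $\frac{1444}{25} \approx 57.76$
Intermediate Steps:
$N{\left(c,o \right)} = \frac{4}{5} - \frac{c^{3}}{5} - \frac{c o}{5}$ ($N{\left(c,o \right)} = - \frac{c^{2} c + \left(-4 + o c\right)}{5} = - \frac{c^{3} + \left(-4 + c o\right)}{5} = - \frac{-4 + c^{3} + c o}{5} = \frac{4}{5} - \frac{c^{3}}{5} - \frac{c o}{5}$)
$\left(N{\left(-2,-2 \right)} + 6\right)^{2} = \left(\left(\frac{4}{5} - \frac{\left(-2\right)^{3}}{5} - \left(- \frac{2}{5}\right) \left(-2\right)\right) + 6\right)^{2} = \left(\left(\frac{4}{5} - - \frac{8}{5} - \frac{4}{5}\right) + 6\right)^{2} = \left(\left(\frac{4}{5} + \frac{8}{5} - \frac{4}{5}\right) + 6\right)^{2} = \left(\frac{8}{5} + 6\right)^{2} = \left(\frac{38}{5}\right)^{2} = \frac{1444}{25}$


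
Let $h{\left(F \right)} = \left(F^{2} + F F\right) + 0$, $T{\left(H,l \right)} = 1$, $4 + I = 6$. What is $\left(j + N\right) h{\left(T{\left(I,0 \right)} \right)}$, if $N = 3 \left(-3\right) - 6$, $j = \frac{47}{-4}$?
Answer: $- \frac{107}{2} \approx -53.5$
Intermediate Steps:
$I = 2$ ($I = -4 + 6 = 2$)
$h{\left(F \right)} = 2 F^{2}$ ($h{\left(F \right)} = \left(F^{2} + F^{2}\right) + 0 = 2 F^{2} + 0 = 2 F^{2}$)
$j = - \frac{47}{4}$ ($j = 47 \left(- \frac{1}{4}\right) = - \frac{47}{4} \approx -11.75$)
$N = -15$ ($N = -9 - 6 = -15$)
$\left(j + N\right) h{\left(T{\left(I,0 \right)} \right)} = \left(- \frac{47}{4} - 15\right) 2 \cdot 1^{2} = - \frac{107 \cdot 2 \cdot 1}{4} = \left(- \frac{107}{4}\right) 2 = - \frac{107}{2}$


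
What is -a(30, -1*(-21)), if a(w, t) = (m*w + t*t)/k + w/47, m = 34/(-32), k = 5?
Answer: -155031/1880 ≈ -82.463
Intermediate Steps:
m = -17/16 (m = 34*(-1/32) = -17/16 ≈ -1.0625)
a(w, t) = -719*w/3760 + t²/5 (a(w, t) = (-17*w/16 + t*t)/5 + w/47 = (-17*w/16 + t²)*(⅕) + w*(1/47) = (t² - 17*w/16)*(⅕) + w/47 = (-17*w/80 + t²/5) + w/47 = -719*w/3760 + t²/5)
-a(30, -1*(-21)) = -(-719/3760*30 + (-1*(-21))²/5) = -(-2157/376 + (⅕)*21²) = -(-2157/376 + (⅕)*441) = -(-2157/376 + 441/5) = -1*155031/1880 = -155031/1880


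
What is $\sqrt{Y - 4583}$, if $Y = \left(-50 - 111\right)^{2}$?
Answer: $\sqrt{21338} \approx 146.08$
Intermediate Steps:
$Y = 25921$ ($Y = \left(-161\right)^{2} = 25921$)
$\sqrt{Y - 4583} = \sqrt{25921 - 4583} = \sqrt{21338}$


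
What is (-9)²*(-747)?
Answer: -60507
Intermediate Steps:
(-9)²*(-747) = 81*(-747) = -60507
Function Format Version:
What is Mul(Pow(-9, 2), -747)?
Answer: -60507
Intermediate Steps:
Mul(Pow(-9, 2), -747) = Mul(81, -747) = -60507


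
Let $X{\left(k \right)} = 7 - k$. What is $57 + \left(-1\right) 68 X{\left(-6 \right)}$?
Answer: $-827$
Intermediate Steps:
$57 + \left(-1\right) 68 X{\left(-6 \right)} = 57 + \left(-1\right) 68 \left(7 - -6\right) = 57 - 68 \left(7 + 6\right) = 57 - 884 = -827$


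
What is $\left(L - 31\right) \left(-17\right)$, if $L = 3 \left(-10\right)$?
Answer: $1037$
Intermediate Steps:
$L = -30$
$\left(L - 31\right) \left(-17\right) = \left(-30 - 31\right) \left(-17\right) = \left(-61\right) \left(-17\right) = 1037$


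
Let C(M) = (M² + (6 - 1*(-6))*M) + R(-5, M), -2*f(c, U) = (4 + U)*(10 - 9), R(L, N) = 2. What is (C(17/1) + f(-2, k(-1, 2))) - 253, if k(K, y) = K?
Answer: 481/2 ≈ 240.50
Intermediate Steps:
f(c, U) = -2 - U/2 (f(c, U) = -(4 + U)*(10 - 9)/2 = -(4 + U)/2 = -2 - U/2)
C(M) = 2 + M² + 12*M (C(M) = (M² + (6 - 1*(-6))*M) + 2 = (M² + (6 + 6)*M) + 2 = (M² + 12*M) + 2 = 2 + M² + 12*M)
(C(17/1) + f(-2, k(-1, 2))) - 253 = ((2 + (17/1)² + 12*(17/1)) + (-2 - ½*(-1))) - 253 = ((2 + (17*1)² + 12*(17*1)) + (-2 + ½)) - 253 = ((2 + 17² + 12*17) - 3/2) - 253 = ((2 + 289 + 204) - 3/2) - 253 = (495 - 3/2) - 253 = 987/2 - 253 = 481/2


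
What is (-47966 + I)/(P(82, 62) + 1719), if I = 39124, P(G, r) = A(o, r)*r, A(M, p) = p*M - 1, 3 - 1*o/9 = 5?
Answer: 8842/67535 ≈ 0.13092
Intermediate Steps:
o = -18 (o = 27 - 9*5 = 27 - 45 = -18)
A(M, p) = -1 + M*p (A(M, p) = M*p - 1 = -1 + M*p)
P(G, r) = r*(-1 - 18*r) (P(G, r) = (-1 - 18*r)*r = r*(-1 - 18*r))
(-47966 + I)/(P(82, 62) + 1719) = (-47966 + 39124)/(-1*62*(1 + 18*62) + 1719) = -8842/(-1*62*(1 + 1116) + 1719) = -8842/(-1*62*1117 + 1719) = -8842/(-69254 + 1719) = -8842/(-67535) = -8842*(-1/67535) = 8842/67535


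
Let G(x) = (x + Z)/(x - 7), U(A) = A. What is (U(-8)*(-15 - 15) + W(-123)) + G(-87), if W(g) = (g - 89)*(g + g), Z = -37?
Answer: 2462486/47 ≈ 52393.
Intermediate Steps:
W(g) = 2*g*(-89 + g) (W(g) = (-89 + g)*(2*g) = 2*g*(-89 + g))
G(x) = (-37 + x)/(-7 + x) (G(x) = (x - 37)/(x - 7) = (-37 + x)/(-7 + x))
(U(-8)*(-15 - 15) + W(-123)) + G(-87) = (-8*(-15 - 15) + 2*(-123)*(-89 - 123)) + (-37 - 87)/(-7 - 87) = (-8*(-30) + 2*(-123)*(-212)) - 124/(-94) = (240 + 52152) - 1/94*(-124) = 52392 + 62/47 = 2462486/47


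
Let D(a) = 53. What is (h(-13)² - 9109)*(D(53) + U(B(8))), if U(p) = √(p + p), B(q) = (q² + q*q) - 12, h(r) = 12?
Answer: -475145 - 17930*√58 ≈ -6.1170e+5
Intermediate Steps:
B(q) = -12 + 2*q² (B(q) = (q² + q²) - 12 = 2*q² - 12 = -12 + 2*q²)
U(p) = √2*√p (U(p) = √(2*p) = √2*√p)
(h(-13)² - 9109)*(D(53) + U(B(8))) = (12² - 9109)*(53 + √2*√(-12 + 2*8²)) = (144 - 9109)*(53 + √2*√(-12 + 2*64)) = -8965*(53 + √2*√(-12 + 128)) = -8965*(53 + √2*√116) = -8965*(53 + √2*(2*√29)) = -8965*(53 + 2*√58) = -475145 - 17930*√58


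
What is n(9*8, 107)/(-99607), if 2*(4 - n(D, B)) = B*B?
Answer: 11441/199214 ≈ 0.057431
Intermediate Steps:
n(D, B) = 4 - B²/2 (n(D, B) = 4 - B*B/2 = 4 - B²/2)
n(9*8, 107)/(-99607) = (4 - ½*107²)/(-99607) = (4 - ½*11449)*(-1/99607) = (4 - 11449/2)*(-1/99607) = -11441/2*(-1/99607) = 11441/199214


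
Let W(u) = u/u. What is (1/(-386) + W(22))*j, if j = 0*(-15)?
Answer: 0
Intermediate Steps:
W(u) = 1
j = 0
(1/(-386) + W(22))*j = (1/(-386) + 1)*0 = (-1/386 + 1)*0 = (385/386)*0 = 0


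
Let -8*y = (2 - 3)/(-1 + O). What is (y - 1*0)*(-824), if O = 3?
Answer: -103/2 ≈ -51.500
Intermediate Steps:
y = 1/16 (y = -(2 - 3)/(8*(-1 + 3)) = -(-1)/(8*2) = -⅛*(-½) = 1/16 ≈ 0.062500)
(y - 1*0)*(-824) = (1/16 - 1*0)*(-824) = (1/16 + 0)*(-824) = (1/16)*(-824) = -103/2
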